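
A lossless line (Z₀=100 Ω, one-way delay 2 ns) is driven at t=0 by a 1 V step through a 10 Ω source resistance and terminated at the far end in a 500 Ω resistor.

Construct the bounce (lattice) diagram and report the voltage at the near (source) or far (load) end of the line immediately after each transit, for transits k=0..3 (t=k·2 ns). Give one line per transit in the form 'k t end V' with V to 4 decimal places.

0 0 source 0.9091
1 2 load 1.5152
2 4 source 1.0193
3 6 load 0.6887

Γ_L=0.666667, Γ_S=-0.818182; launch V₁=1·100/110=0.909091
k=0 src: V=0.9091
k=1 load: inc=0.909091, refl=0.909091·0.666667=0.6061; V=0.000000+0.909091+0.606061=1.5152
k=2 src: inc=0.606061, refl=0.606061·-0.818182=-0.4959; V=0.909091+0.606061+-0.495868=1.0193
k=3 load: inc=-0.495868, refl=-0.495868·0.666667=-0.3306; V=1.515152+-0.495868+-0.330579=0.6887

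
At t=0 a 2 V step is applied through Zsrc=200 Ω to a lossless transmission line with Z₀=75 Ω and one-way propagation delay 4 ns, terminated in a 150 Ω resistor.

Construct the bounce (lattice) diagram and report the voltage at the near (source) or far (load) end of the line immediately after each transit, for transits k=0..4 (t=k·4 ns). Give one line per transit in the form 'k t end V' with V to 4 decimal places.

0 0 source 0.5455
1 4 load 0.7273
2 8 source 0.8099
3 12 load 0.8375
4 16 source 0.8500

Γ_L=0.333333, Γ_S=0.454545; launch V₁=2·75/275=0.545455
k=0 src: V=0.5455
k=1 load: inc=0.545455, refl=0.545455·0.333333=0.1818; V=0.000000+0.545455+0.181818=0.7273
k=2 src: inc=0.181818, refl=0.181818·0.454545=0.0826; V=0.545455+0.181818+0.082645=0.8099
k=3 load: inc=0.082645, refl=0.082645·0.333333=0.0275; V=0.727273+0.082645+0.027548=0.8375
k=4 src: inc=0.027548, refl=0.027548·0.454545=0.0125; V=0.809917+0.027548+0.012522=0.8500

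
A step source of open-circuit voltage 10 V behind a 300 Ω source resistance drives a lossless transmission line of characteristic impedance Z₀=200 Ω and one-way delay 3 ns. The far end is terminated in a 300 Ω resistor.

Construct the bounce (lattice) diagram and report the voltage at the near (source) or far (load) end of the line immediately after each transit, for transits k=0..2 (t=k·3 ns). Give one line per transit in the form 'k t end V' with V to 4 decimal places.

0 0 source 4.0000
1 3 load 4.8000
2 6 source 4.9600

Γ_L=0.200000, Γ_S=0.200000; launch V₁=10·200/500=4.000000
k=0 src: V=4.0000
k=1 load: inc=4.000000, refl=4.000000·0.200000=0.8000; V=0.000000+4.000000+0.800000=4.8000
k=2 src: inc=0.800000, refl=0.800000·0.200000=0.1600; V=4.000000+0.800000+0.160000=4.9600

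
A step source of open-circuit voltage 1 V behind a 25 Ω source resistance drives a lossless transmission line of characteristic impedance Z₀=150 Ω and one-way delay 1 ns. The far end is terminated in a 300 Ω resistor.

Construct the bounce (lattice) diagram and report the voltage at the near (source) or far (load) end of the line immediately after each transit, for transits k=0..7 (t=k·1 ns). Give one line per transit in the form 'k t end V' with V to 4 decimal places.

Γ_L=0.333333, Γ_S=-0.714286; launch V₁=1·150/175=0.857143
k=0 src: V=0.8571
k=1 load: inc=0.857143, refl=0.857143·0.333333=0.2857; V=0.000000+0.857143+0.285714=1.1429
k=2 src: inc=0.285714, refl=0.285714·-0.714286=-0.2041; V=0.857143+0.285714+-0.204082=0.9388
k=3 load: inc=-0.204082, refl=-0.204082·0.333333=-0.0680; V=1.142857+-0.204082+-0.068027=0.8707
k=4 src: inc=-0.068027, refl=-0.068027·-0.714286=0.0486; V=0.938776+-0.068027+0.048591=0.9193
k=5 load: inc=0.048591, refl=0.048591·0.333333=0.0162; V=0.870748+0.048591+0.016197=0.9355
k=6 src: inc=0.016197, refl=0.016197·-0.714286=-0.0116; V=0.919339+0.016197+-0.011569=0.9240
k=7 load: inc=-0.011569, refl=-0.011569·0.333333=-0.0039; V=0.935536+-0.011569+-0.003856=0.9201

0 0 source 0.8571
1 1 load 1.1429
2 2 source 0.9388
3 3 load 0.8707
4 4 source 0.9193
5 5 load 0.9355
6 6 source 0.9240
7 7 load 0.9201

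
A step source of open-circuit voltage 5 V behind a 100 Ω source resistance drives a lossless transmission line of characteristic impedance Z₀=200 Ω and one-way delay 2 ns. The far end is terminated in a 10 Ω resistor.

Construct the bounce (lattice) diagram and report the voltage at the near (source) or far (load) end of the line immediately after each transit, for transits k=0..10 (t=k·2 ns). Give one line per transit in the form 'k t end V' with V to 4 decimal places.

Γ_L=-0.904762, Γ_S=-0.333333; launch V₁=5·200/300=3.333333
k=0 src: V=3.3333
k=1 load: inc=3.333333, refl=3.333333·-0.904762=-3.0159; V=0.000000+3.333333+-3.015873=0.3175
k=2 src: inc=-3.015873, refl=-3.015873·-0.333333=1.0053; V=3.333333+-3.015873+1.005291=1.3228
k=3 load: inc=1.005291, refl=1.005291·-0.904762=-0.9095; V=0.317460+1.005291+-0.909549=0.4132
k=4 src: inc=-0.909549, refl=-0.909549·-0.333333=0.3032; V=1.322751+-0.909549+0.303183=0.7164
k=5 load: inc=0.303183, refl=0.303183·-0.904762=-0.2743; V=0.413202+0.303183+-0.274308=0.4421
k=6 src: inc=-0.274308, refl=-0.274308·-0.333333=0.0914; V=0.716385+-0.274308+0.091436=0.5335
k=7 load: inc=0.091436, refl=0.091436·-0.904762=-0.0827; V=0.442077+0.091436+-0.082728=0.4508
k=8 src: inc=-0.082728, refl=-0.082728·-0.333333=0.0276; V=0.533513+-0.082728+0.027576=0.4784
k=9 load: inc=0.027576, refl=0.027576·-0.904762=-0.0249; V=0.450785+0.027576+-0.024950=0.4534
k=10 src: inc=-0.024950, refl=-0.024950·-0.333333=0.0083; V=0.478361+-0.024950+0.008317=0.4617

0 0 source 3.3333
1 2 load 0.3175
2 4 source 1.3228
3 6 load 0.4132
4 8 source 0.7164
5 10 load 0.4421
6 12 source 0.5335
7 14 load 0.4508
8 16 source 0.4784
9 18 load 0.4534
10 20 source 0.4617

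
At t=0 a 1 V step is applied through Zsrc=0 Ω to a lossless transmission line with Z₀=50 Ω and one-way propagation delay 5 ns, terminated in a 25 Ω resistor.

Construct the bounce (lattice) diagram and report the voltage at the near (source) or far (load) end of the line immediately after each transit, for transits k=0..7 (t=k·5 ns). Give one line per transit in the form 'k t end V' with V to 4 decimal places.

Γ_L=-0.333333, Γ_S=-1.000000; launch V₁=1·50/50=1.000000
k=0 src: V=1.0000
k=1 load: inc=1.000000, refl=1.000000·-0.333333=-0.3333; V=0.000000+1.000000+-0.333333=0.6667
k=2 src: inc=-0.333333, refl=-0.333333·-1.000000=0.3333; V=1.000000+-0.333333+0.333333=1.0000
k=3 load: inc=0.333333, refl=0.333333·-0.333333=-0.1111; V=0.666667+0.333333+-0.111111=0.8889
k=4 src: inc=-0.111111, refl=-0.111111·-1.000000=0.1111; V=1.000000+-0.111111+0.111111=1.0000
k=5 load: inc=0.111111, refl=0.111111·-0.333333=-0.0370; V=0.888889+0.111111+-0.037037=0.9630
k=6 src: inc=-0.037037, refl=-0.037037·-1.000000=0.0370; V=1.000000+-0.037037+0.037037=1.0000
k=7 load: inc=0.037037, refl=0.037037·-0.333333=-0.0123; V=0.962963+0.037037+-0.012346=0.9877

0 0 source 1.0000
1 5 load 0.6667
2 10 source 1.0000
3 15 load 0.8889
4 20 source 1.0000
5 25 load 0.9630
6 30 source 1.0000
7 35 load 0.9877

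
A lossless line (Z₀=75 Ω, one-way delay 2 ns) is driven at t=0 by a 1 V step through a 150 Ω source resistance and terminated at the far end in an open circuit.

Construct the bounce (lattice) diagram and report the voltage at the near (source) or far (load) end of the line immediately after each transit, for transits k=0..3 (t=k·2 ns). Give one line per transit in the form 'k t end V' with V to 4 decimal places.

0 0 source 0.3333
1 2 load 0.6667
2 4 source 0.7778
3 6 load 0.8889

Γ_L=1.000000, Γ_S=0.333333; launch V₁=1·75/225=0.333333
k=0 src: V=0.3333
k=1 load: inc=0.333333, refl=0.333333·1.000000=0.3333; V=0.000000+0.333333+0.333333=0.6667
k=2 src: inc=0.333333, refl=0.333333·0.333333=0.1111; V=0.333333+0.333333+0.111111=0.7778
k=3 load: inc=0.111111, refl=0.111111·1.000000=0.1111; V=0.666667+0.111111+0.111111=0.8889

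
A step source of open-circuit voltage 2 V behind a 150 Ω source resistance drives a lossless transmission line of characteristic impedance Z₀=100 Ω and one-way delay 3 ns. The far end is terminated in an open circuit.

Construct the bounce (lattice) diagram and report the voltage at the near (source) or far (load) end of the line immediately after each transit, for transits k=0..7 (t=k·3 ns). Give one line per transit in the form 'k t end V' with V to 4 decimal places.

Γ_L=1.000000, Γ_S=0.200000; launch V₁=2·100/250=0.800000
k=0 src: V=0.8000
k=1 load: inc=0.800000, refl=0.800000·1.000000=0.8000; V=0.000000+0.800000+0.800000=1.6000
k=2 src: inc=0.800000, refl=0.800000·0.200000=0.1600; V=0.800000+0.800000+0.160000=1.7600
k=3 load: inc=0.160000, refl=0.160000·1.000000=0.1600; V=1.600000+0.160000+0.160000=1.9200
k=4 src: inc=0.160000, refl=0.160000·0.200000=0.0320; V=1.760000+0.160000+0.032000=1.9520
k=5 load: inc=0.032000, refl=0.032000·1.000000=0.0320; V=1.920000+0.032000+0.032000=1.9840
k=6 src: inc=0.032000, refl=0.032000·0.200000=0.0064; V=1.952000+0.032000+0.006400=1.9904
k=7 load: inc=0.006400, refl=0.006400·1.000000=0.0064; V=1.984000+0.006400+0.006400=1.9968

0 0 source 0.8000
1 3 load 1.6000
2 6 source 1.7600
3 9 load 1.9200
4 12 source 1.9520
5 15 load 1.9840
6 18 source 1.9904
7 21 load 1.9968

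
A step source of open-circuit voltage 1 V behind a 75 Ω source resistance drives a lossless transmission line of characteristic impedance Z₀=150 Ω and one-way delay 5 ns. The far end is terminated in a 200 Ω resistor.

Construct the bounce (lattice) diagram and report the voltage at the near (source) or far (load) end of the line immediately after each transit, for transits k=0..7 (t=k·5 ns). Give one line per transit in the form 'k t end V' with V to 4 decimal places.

Γ_L=0.142857, Γ_S=-0.333333; launch V₁=1·150/225=0.666667
k=0 src: V=0.6667
k=1 load: inc=0.666667, refl=0.666667·0.142857=0.0952; V=0.000000+0.666667+0.095238=0.7619
k=2 src: inc=0.095238, refl=0.095238·-0.333333=-0.0317; V=0.666667+0.095238+-0.031746=0.7302
k=3 load: inc=-0.031746, refl=-0.031746·0.142857=-0.0045; V=0.761905+-0.031746+-0.004535=0.7256
k=4 src: inc=-0.004535, refl=-0.004535·-0.333333=0.0015; V=0.730159+-0.004535+0.001512=0.7271
k=5 load: inc=0.001512, refl=0.001512·0.142857=0.0002; V=0.725624+0.001512+0.000216=0.7274
k=6 src: inc=0.000216, refl=0.000216·-0.333333=-0.0001; V=0.727135+0.000216+-0.000072=0.7273
k=7 load: inc=-0.000072, refl=-0.000072·0.142857=-0.0000; V=0.727351+-0.000072+-0.000010=0.7273

0 0 source 0.6667
1 5 load 0.7619
2 10 source 0.7302
3 15 load 0.7256
4 20 source 0.7271
5 25 load 0.7274
6 30 source 0.7273
7 35 load 0.7273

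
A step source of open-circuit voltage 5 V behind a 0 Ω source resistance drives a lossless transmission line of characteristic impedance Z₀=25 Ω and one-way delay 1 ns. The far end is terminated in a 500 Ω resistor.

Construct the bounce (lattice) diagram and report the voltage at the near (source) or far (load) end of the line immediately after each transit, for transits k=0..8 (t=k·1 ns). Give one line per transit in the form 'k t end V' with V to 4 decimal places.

0 0 source 5.0000
1 1 load 9.5238
2 2 source 5.0000
3 3 load 0.9070
4 4 source 5.0000
5 5 load 8.7032
6 6 source 5.0000
7 7 load 1.6495
8 8 source 5.0000

Γ_L=0.904762, Γ_S=-1.000000; launch V₁=5·25/25=5.000000
k=0 src: V=5.0000
k=1 load: inc=5.000000, refl=5.000000·0.904762=4.5238; V=0.000000+5.000000+4.523810=9.5238
k=2 src: inc=4.523810, refl=4.523810·-1.000000=-4.5238; V=5.000000+4.523810+-4.523810=5.0000
k=3 load: inc=-4.523810, refl=-4.523810·0.904762=-4.0930; V=9.523810+-4.523810+-4.092971=0.9070
k=4 src: inc=-4.092971, refl=-4.092971·-1.000000=4.0930; V=5.000000+-4.092971+4.092971=5.0000
k=5 load: inc=4.092971, refl=4.092971·0.904762=3.7032; V=0.907029+4.092971+3.703164=8.7032
k=6 src: inc=3.703164, refl=3.703164·-1.000000=-3.7032; V=5.000000+3.703164+-3.703164=5.0000
k=7 load: inc=-3.703164, refl=-3.703164·0.904762=-3.3505; V=8.703164+-3.703164+-3.350482=1.6495
k=8 src: inc=-3.350482, refl=-3.350482·-1.000000=3.3505; V=5.000000+-3.350482+3.350482=5.0000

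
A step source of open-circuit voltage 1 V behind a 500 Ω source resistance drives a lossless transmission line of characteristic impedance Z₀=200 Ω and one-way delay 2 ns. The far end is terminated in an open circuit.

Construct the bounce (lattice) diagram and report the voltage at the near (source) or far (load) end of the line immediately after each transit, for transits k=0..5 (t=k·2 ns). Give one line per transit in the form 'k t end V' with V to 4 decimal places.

0 0 source 0.2857
1 2 load 0.5714
2 4 source 0.6939
3 6 load 0.8163
4 8 source 0.8688
5 10 load 0.9213

Γ_L=1.000000, Γ_S=0.428571; launch V₁=1·200/700=0.285714
k=0 src: V=0.2857
k=1 load: inc=0.285714, refl=0.285714·1.000000=0.2857; V=0.000000+0.285714+0.285714=0.5714
k=2 src: inc=0.285714, refl=0.285714·0.428571=0.1224; V=0.285714+0.285714+0.122449=0.6939
k=3 load: inc=0.122449, refl=0.122449·1.000000=0.1224; V=0.571429+0.122449+0.122449=0.8163
k=4 src: inc=0.122449, refl=0.122449·0.428571=0.0525; V=0.693878+0.122449+0.052478=0.8688
k=5 load: inc=0.052478, refl=0.052478·1.000000=0.0525; V=0.816327+0.052478+0.052478=0.9213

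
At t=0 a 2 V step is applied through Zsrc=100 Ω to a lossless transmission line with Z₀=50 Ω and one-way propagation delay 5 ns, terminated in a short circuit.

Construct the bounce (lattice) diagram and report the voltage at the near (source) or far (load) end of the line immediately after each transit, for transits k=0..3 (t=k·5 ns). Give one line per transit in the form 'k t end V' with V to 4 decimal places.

0 0 source 0.6667
1 5 load 0.0000
2 10 source -0.2222
3 15 load 0.0000

Γ_L=-1.000000, Γ_S=0.333333; launch V₁=2·50/150=0.666667
k=0 src: V=0.6667
k=1 load: inc=0.666667, refl=0.666667·-1.000000=-0.6667; V=0.000000+0.666667+-0.666667=0.0000
k=2 src: inc=-0.666667, refl=-0.666667·0.333333=-0.2222; V=0.666667+-0.666667+-0.222222=-0.2222
k=3 load: inc=-0.222222, refl=-0.222222·-1.000000=0.2222; V=0.000000+-0.222222+0.222222=0.0000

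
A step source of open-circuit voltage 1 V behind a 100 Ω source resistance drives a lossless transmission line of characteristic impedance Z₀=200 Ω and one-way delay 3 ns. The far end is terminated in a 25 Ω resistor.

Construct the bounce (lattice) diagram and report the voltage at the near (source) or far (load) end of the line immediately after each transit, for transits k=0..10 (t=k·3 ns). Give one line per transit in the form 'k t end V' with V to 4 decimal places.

Γ_L=-0.777778, Γ_S=-0.333333; launch V₁=1·200/300=0.666667
k=0 src: V=0.6667
k=1 load: inc=0.666667, refl=0.666667·-0.777778=-0.5185; V=0.000000+0.666667+-0.518519=0.1481
k=2 src: inc=-0.518519, refl=-0.518519·-0.333333=0.1728; V=0.666667+-0.518519+0.172840=0.3210
k=3 load: inc=0.172840, refl=0.172840·-0.777778=-0.1344; V=0.148148+0.172840+-0.134431=0.1866
k=4 src: inc=-0.134431, refl=-0.134431·-0.333333=0.0448; V=0.320988+-0.134431+0.044810=0.2314
k=5 load: inc=0.044810, refl=0.044810·-0.777778=-0.0349; V=0.186557+0.044810+-0.034852=0.1965
k=6 src: inc=-0.034852, refl=-0.034852·-0.333333=0.0116; V=0.231367+-0.034852+0.011617=0.2081
k=7 load: inc=0.011617, refl=0.011617·-0.777778=-0.0090; V=0.196515+0.011617+-0.009036=0.1991
k=8 src: inc=-0.009036, refl=-0.009036·-0.333333=0.0030; V=0.208132+-0.009036+0.003012=0.2021
k=9 load: inc=0.003012, refl=0.003012·-0.777778=-0.0023; V=0.199096+0.003012+-0.002343=0.1998
k=10 src: inc=-0.002343, refl=-0.002343·-0.333333=0.0008; V=0.202108+-0.002343+0.000781=0.2005

0 0 source 0.6667
1 3 load 0.1481
2 6 source 0.3210
3 9 load 0.1866
4 12 source 0.2314
5 15 load 0.1965
6 18 source 0.2081
7 21 load 0.1991
8 24 source 0.2021
9 27 load 0.1998
10 30 source 0.2005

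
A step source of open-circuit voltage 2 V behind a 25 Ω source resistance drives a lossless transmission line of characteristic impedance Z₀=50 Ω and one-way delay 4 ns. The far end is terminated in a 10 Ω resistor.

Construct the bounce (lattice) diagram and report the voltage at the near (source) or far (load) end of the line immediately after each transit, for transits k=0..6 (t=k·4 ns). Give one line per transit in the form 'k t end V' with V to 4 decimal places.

Γ_L=-0.666667, Γ_S=-0.333333; launch V₁=2·50/75=1.333333
k=0 src: V=1.3333
k=1 load: inc=1.333333, refl=1.333333·-0.666667=-0.8889; V=0.000000+1.333333+-0.888889=0.4444
k=2 src: inc=-0.888889, refl=-0.888889·-0.333333=0.2963; V=1.333333+-0.888889+0.296296=0.7407
k=3 load: inc=0.296296, refl=0.296296·-0.666667=-0.1975; V=0.444444+0.296296+-0.197531=0.5432
k=4 src: inc=-0.197531, refl=-0.197531·-0.333333=0.0658; V=0.740741+-0.197531+0.065844=0.6091
k=5 load: inc=0.065844, refl=0.065844·-0.666667=-0.0439; V=0.543210+0.065844+-0.043896=0.5652
k=6 src: inc=-0.043896, refl=-0.043896·-0.333333=0.0146; V=0.609053+-0.043896+0.014632=0.5798

0 0 source 1.3333
1 4 load 0.4444
2 8 source 0.7407
3 12 load 0.5432
4 16 source 0.6091
5 20 load 0.5652
6 24 source 0.5798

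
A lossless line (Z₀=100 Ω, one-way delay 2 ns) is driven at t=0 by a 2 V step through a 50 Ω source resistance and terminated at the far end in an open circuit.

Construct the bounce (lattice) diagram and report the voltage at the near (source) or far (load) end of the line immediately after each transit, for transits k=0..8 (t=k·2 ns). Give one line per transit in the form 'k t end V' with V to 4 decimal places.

0 0 source 1.3333
1 2 load 2.6667
2 4 source 2.2222
3 6 load 1.7778
4 8 source 1.9259
5 10 load 2.0741
6 12 source 2.0247
7 14 load 1.9753
8 16 source 1.9918

Γ_L=1.000000, Γ_S=-0.333333; launch V₁=2·100/150=1.333333
k=0 src: V=1.3333
k=1 load: inc=1.333333, refl=1.333333·1.000000=1.3333; V=0.000000+1.333333+1.333333=2.6667
k=2 src: inc=1.333333, refl=1.333333·-0.333333=-0.4444; V=1.333333+1.333333+-0.444444=2.2222
k=3 load: inc=-0.444444, refl=-0.444444·1.000000=-0.4444; V=2.666667+-0.444444+-0.444444=1.7778
k=4 src: inc=-0.444444, refl=-0.444444·-0.333333=0.1481; V=2.222222+-0.444444+0.148148=1.9259
k=5 load: inc=0.148148, refl=0.148148·1.000000=0.1481; V=1.777778+0.148148+0.148148=2.0741
k=6 src: inc=0.148148, refl=0.148148·-0.333333=-0.0494; V=1.925926+0.148148+-0.049383=2.0247
k=7 load: inc=-0.049383, refl=-0.049383·1.000000=-0.0494; V=2.074074+-0.049383+-0.049383=1.9753
k=8 src: inc=-0.049383, refl=-0.049383·-0.333333=0.0165; V=2.024691+-0.049383+0.016461=1.9918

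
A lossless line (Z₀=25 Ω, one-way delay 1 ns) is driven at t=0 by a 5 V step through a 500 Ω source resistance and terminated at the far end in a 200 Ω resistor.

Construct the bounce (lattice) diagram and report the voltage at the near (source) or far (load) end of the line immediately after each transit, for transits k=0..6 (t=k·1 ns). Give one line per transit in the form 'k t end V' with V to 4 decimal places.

Γ_L=0.777778, Γ_S=0.904762; launch V₁=5·25/525=0.238095
k=0 src: V=0.2381
k=1 load: inc=0.238095, refl=0.238095·0.777778=0.1852; V=0.000000+0.238095+0.185185=0.4233
k=2 src: inc=0.185185, refl=0.185185·0.904762=0.1675; V=0.238095+0.185185+0.167549=0.5908
k=3 load: inc=0.167549, refl=0.167549·0.777778=0.1303; V=0.423280+0.167549+0.130316=0.7211
k=4 src: inc=0.130316, refl=0.130316·0.904762=0.1179; V=0.590829+0.130316+0.117905=0.8390
k=5 load: inc=0.117905, refl=0.117905·0.777778=0.0917; V=0.721144+0.117905+0.091704=0.9308
k=6 src: inc=0.091704, refl=0.091704·0.904762=0.0830; V=0.839049+0.091704+0.082970=1.0137

0 0 source 0.2381
1 1 load 0.4233
2 2 source 0.5908
3 3 load 0.7211
4 4 source 0.8390
5 5 load 0.9308
6 6 source 1.0137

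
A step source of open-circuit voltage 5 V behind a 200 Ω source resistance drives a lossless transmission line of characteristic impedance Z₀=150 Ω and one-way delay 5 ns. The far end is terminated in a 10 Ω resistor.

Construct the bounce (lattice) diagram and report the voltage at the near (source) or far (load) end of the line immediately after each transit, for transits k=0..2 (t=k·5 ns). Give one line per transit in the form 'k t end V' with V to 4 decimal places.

Γ_L=-0.875000, Γ_S=0.142857; launch V₁=5·150/350=2.142857
k=0 src: V=2.1429
k=1 load: inc=2.142857, refl=2.142857·-0.875000=-1.8750; V=0.000000+2.142857+-1.875000=0.2679
k=2 src: inc=-1.875000, refl=-1.875000·0.142857=-0.2679; V=2.142857+-1.875000+-0.267857=0.0000

0 0 source 2.1429
1 5 load 0.2679
2 10 source 0.0000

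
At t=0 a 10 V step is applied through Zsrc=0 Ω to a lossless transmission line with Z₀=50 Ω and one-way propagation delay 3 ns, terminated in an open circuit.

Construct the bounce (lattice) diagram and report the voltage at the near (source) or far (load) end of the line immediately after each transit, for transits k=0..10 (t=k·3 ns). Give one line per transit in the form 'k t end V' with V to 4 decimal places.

0 0 source 10.0000
1 3 load 20.0000
2 6 source 10.0000
3 9 load 0.0000
4 12 source 10.0000
5 15 load 20.0000
6 18 source 10.0000
7 21 load 0.0000
8 24 source 10.0000
9 27 load 20.0000
10 30 source 10.0000

Γ_L=1.000000, Γ_S=-1.000000; launch V₁=10·50/50=10.000000
k=0 src: V=10.0000
k=1 load: inc=10.000000, refl=10.000000·1.000000=10.0000; V=0.000000+10.000000+10.000000=20.0000
k=2 src: inc=10.000000, refl=10.000000·-1.000000=-10.0000; V=10.000000+10.000000+-10.000000=10.0000
k=3 load: inc=-10.000000, refl=-10.000000·1.000000=-10.0000; V=20.000000+-10.000000+-10.000000=0.0000
k=4 src: inc=-10.000000, refl=-10.000000·-1.000000=10.0000; V=10.000000+-10.000000+10.000000=10.0000
k=5 load: inc=10.000000, refl=10.000000·1.000000=10.0000; V=0.000000+10.000000+10.000000=20.0000
k=6 src: inc=10.000000, refl=10.000000·-1.000000=-10.0000; V=10.000000+10.000000+-10.000000=10.0000
k=7 load: inc=-10.000000, refl=-10.000000·1.000000=-10.0000; V=20.000000+-10.000000+-10.000000=0.0000
k=8 src: inc=-10.000000, refl=-10.000000·-1.000000=10.0000; V=10.000000+-10.000000+10.000000=10.0000
k=9 load: inc=10.000000, refl=10.000000·1.000000=10.0000; V=0.000000+10.000000+10.000000=20.0000
k=10 src: inc=10.000000, refl=10.000000·-1.000000=-10.0000; V=10.000000+10.000000+-10.000000=10.0000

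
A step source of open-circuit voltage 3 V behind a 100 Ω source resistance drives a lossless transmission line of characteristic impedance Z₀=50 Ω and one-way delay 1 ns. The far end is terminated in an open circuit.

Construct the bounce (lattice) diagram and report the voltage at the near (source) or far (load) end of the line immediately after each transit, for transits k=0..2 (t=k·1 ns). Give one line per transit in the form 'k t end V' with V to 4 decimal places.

0 0 source 1.0000
1 1 load 2.0000
2 2 source 2.3333

Γ_L=1.000000, Γ_S=0.333333; launch V₁=3·50/150=1.000000
k=0 src: V=1.0000
k=1 load: inc=1.000000, refl=1.000000·1.000000=1.0000; V=0.000000+1.000000+1.000000=2.0000
k=2 src: inc=1.000000, refl=1.000000·0.333333=0.3333; V=1.000000+1.000000+0.333333=2.3333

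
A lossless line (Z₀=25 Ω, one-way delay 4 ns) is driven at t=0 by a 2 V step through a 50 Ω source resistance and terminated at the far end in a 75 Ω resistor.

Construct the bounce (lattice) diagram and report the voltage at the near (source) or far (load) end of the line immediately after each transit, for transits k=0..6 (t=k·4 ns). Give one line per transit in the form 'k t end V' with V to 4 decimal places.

0 0 source 0.6667
1 4 load 1.0000
2 8 source 1.1111
3 12 load 1.1667
4 16 source 1.1852
5 20 load 1.1944
6 24 source 1.1975

Γ_L=0.500000, Γ_S=0.333333; launch V₁=2·25/75=0.666667
k=0 src: V=0.6667
k=1 load: inc=0.666667, refl=0.666667·0.500000=0.3333; V=0.000000+0.666667+0.333333=1.0000
k=2 src: inc=0.333333, refl=0.333333·0.333333=0.1111; V=0.666667+0.333333+0.111111=1.1111
k=3 load: inc=0.111111, refl=0.111111·0.500000=0.0556; V=1.000000+0.111111+0.055556=1.1667
k=4 src: inc=0.055556, refl=0.055556·0.333333=0.0185; V=1.111111+0.055556+0.018519=1.1852
k=5 load: inc=0.018519, refl=0.018519·0.500000=0.0093; V=1.166667+0.018519+0.009259=1.1944
k=6 src: inc=0.009259, refl=0.009259·0.333333=0.0031; V=1.185185+0.009259+0.003086=1.1975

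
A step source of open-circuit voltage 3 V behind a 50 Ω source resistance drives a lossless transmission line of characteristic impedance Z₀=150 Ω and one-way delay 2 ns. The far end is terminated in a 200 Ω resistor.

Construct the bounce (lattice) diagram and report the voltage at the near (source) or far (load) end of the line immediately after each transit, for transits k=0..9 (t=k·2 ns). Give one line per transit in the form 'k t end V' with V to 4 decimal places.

0 0 source 2.2500
1 2 load 2.5714
2 4 source 2.4107
3 6 load 2.3878
4 8 source 2.3992
5 10 load 2.4009
6 12 source 2.4001
7 14 load 2.3999
8 16 source 2.4000
9 18 load 2.4000

Γ_L=0.142857, Γ_S=-0.500000; launch V₁=3·150/200=2.250000
k=0 src: V=2.2500
k=1 load: inc=2.250000, refl=2.250000·0.142857=0.3214; V=0.000000+2.250000+0.321429=2.5714
k=2 src: inc=0.321429, refl=0.321429·-0.500000=-0.1607; V=2.250000+0.321429+-0.160714=2.4107
k=3 load: inc=-0.160714, refl=-0.160714·0.142857=-0.0230; V=2.571429+-0.160714+-0.022959=2.3878
k=4 src: inc=-0.022959, refl=-0.022959·-0.500000=0.0115; V=2.410714+-0.022959+0.011480=2.3992
k=5 load: inc=0.011480, refl=0.011480·0.142857=0.0016; V=2.387755+0.011480+0.001640=2.4009
k=6 src: inc=0.001640, refl=0.001640·-0.500000=-0.0008; V=2.399235+0.001640+-0.000820=2.4001
k=7 load: inc=-0.000820, refl=-0.000820·0.142857=-0.0001; V=2.400875+-0.000820+-0.000117=2.3999
k=8 src: inc=-0.000117, refl=-0.000117·-0.500000=0.0001; V=2.400055+-0.000117+0.000059=2.4000
k=9 load: inc=0.000059, refl=0.000059·0.142857=0.0000; V=2.399938+0.000059+0.000008=2.4000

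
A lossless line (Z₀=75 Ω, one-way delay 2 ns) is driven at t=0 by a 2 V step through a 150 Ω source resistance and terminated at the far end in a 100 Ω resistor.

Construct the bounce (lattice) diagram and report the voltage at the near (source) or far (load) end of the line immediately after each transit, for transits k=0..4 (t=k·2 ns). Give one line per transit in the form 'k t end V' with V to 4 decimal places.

Γ_L=0.142857, Γ_S=0.333333; launch V₁=2·75/225=0.666667
k=0 src: V=0.6667
k=1 load: inc=0.666667, refl=0.666667·0.142857=0.0952; V=0.000000+0.666667+0.095238=0.7619
k=2 src: inc=0.095238, refl=0.095238·0.333333=0.0317; V=0.666667+0.095238+0.031746=0.7937
k=3 load: inc=0.031746, refl=0.031746·0.142857=0.0045; V=0.761905+0.031746+0.004535=0.7982
k=4 src: inc=0.004535, refl=0.004535·0.333333=0.0015; V=0.793651+0.004535+0.001512=0.7997

0 0 source 0.6667
1 2 load 0.7619
2 4 source 0.7937
3 6 load 0.7982
4 8 source 0.7997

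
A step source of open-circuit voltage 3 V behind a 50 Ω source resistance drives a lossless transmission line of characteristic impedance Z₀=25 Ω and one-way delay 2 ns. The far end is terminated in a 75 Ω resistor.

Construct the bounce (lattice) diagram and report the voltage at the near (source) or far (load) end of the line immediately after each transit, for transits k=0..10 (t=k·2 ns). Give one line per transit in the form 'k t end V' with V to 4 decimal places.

Γ_L=0.500000, Γ_S=0.333333; launch V₁=3·25/75=1.000000
k=0 src: V=1.0000
k=1 load: inc=1.000000, refl=1.000000·0.500000=0.5000; V=0.000000+1.000000+0.500000=1.5000
k=2 src: inc=0.500000, refl=0.500000·0.333333=0.1667; V=1.000000+0.500000+0.166667=1.6667
k=3 load: inc=0.166667, refl=0.166667·0.500000=0.0833; V=1.500000+0.166667+0.083333=1.7500
k=4 src: inc=0.083333, refl=0.083333·0.333333=0.0278; V=1.666667+0.083333+0.027778=1.7778
k=5 load: inc=0.027778, refl=0.027778·0.500000=0.0139; V=1.750000+0.027778+0.013889=1.7917
k=6 src: inc=0.013889, refl=0.013889·0.333333=0.0046; V=1.777778+0.013889+0.004630=1.7963
k=7 load: inc=0.004630, refl=0.004630·0.500000=0.0023; V=1.791667+0.004630+0.002315=1.7986
k=8 src: inc=0.002315, refl=0.002315·0.333333=0.0008; V=1.796296+0.002315+0.000772=1.7994
k=9 load: inc=0.000772, refl=0.000772·0.500000=0.0004; V=1.798611+0.000772+0.000386=1.7998
k=10 src: inc=0.000386, refl=0.000386·0.333333=0.0001; V=1.799383+0.000386+0.000129=1.7999

0 0 source 1.0000
1 2 load 1.5000
2 4 source 1.6667
3 6 load 1.7500
4 8 source 1.7778
5 10 load 1.7917
6 12 source 1.7963
7 14 load 1.7986
8 16 source 1.7994
9 18 load 1.7998
10 20 source 1.7999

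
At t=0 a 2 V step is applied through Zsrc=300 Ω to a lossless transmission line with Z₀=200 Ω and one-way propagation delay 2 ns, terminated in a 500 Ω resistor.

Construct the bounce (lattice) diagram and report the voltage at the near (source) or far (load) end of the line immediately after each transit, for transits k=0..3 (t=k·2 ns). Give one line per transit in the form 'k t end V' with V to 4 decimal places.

0 0 source 0.8000
1 2 load 1.1429
2 4 source 1.2114
3 6 load 1.2408

Γ_L=0.428571, Γ_S=0.200000; launch V₁=2·200/500=0.800000
k=0 src: V=0.8000
k=1 load: inc=0.800000, refl=0.800000·0.428571=0.3429; V=0.000000+0.800000+0.342857=1.1429
k=2 src: inc=0.342857, refl=0.342857·0.200000=0.0686; V=0.800000+0.342857+0.068571=1.2114
k=3 load: inc=0.068571, refl=0.068571·0.428571=0.0294; V=1.142857+0.068571+0.029388=1.2408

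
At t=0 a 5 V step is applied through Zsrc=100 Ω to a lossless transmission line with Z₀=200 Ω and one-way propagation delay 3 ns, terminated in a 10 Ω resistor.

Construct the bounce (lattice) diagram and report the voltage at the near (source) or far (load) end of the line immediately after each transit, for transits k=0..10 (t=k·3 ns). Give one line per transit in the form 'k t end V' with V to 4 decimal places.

0 0 source 3.3333
1 3 load 0.3175
2 6 source 1.3228
3 9 load 0.4132
4 12 source 0.7164
5 15 load 0.4421
6 18 source 0.5335
7 21 load 0.4508
8 24 source 0.4784
9 27 load 0.4534
10 30 source 0.4617

Γ_L=-0.904762, Γ_S=-0.333333; launch V₁=5·200/300=3.333333
k=0 src: V=3.3333
k=1 load: inc=3.333333, refl=3.333333·-0.904762=-3.0159; V=0.000000+3.333333+-3.015873=0.3175
k=2 src: inc=-3.015873, refl=-3.015873·-0.333333=1.0053; V=3.333333+-3.015873+1.005291=1.3228
k=3 load: inc=1.005291, refl=1.005291·-0.904762=-0.9095; V=0.317460+1.005291+-0.909549=0.4132
k=4 src: inc=-0.909549, refl=-0.909549·-0.333333=0.3032; V=1.322751+-0.909549+0.303183=0.7164
k=5 load: inc=0.303183, refl=0.303183·-0.904762=-0.2743; V=0.413202+0.303183+-0.274308=0.4421
k=6 src: inc=-0.274308, refl=-0.274308·-0.333333=0.0914; V=0.716385+-0.274308+0.091436=0.5335
k=7 load: inc=0.091436, refl=0.091436·-0.904762=-0.0827; V=0.442077+0.091436+-0.082728=0.4508
k=8 src: inc=-0.082728, refl=-0.082728·-0.333333=0.0276; V=0.533513+-0.082728+0.027576=0.4784
k=9 load: inc=0.027576, refl=0.027576·-0.904762=-0.0249; V=0.450785+0.027576+-0.024950=0.4534
k=10 src: inc=-0.024950, refl=-0.024950·-0.333333=0.0083; V=0.478361+-0.024950+0.008317=0.4617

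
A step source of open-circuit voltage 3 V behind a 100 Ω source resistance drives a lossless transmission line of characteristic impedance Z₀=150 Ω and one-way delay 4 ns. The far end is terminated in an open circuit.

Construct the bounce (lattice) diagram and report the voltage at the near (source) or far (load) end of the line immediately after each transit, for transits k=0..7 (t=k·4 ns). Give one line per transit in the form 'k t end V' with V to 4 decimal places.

Γ_L=1.000000, Γ_S=-0.200000; launch V₁=3·150/250=1.800000
k=0 src: V=1.8000
k=1 load: inc=1.800000, refl=1.800000·1.000000=1.8000; V=0.000000+1.800000+1.800000=3.6000
k=2 src: inc=1.800000, refl=1.800000·-0.200000=-0.3600; V=1.800000+1.800000+-0.360000=3.2400
k=3 load: inc=-0.360000, refl=-0.360000·1.000000=-0.3600; V=3.600000+-0.360000+-0.360000=2.8800
k=4 src: inc=-0.360000, refl=-0.360000·-0.200000=0.0720; V=3.240000+-0.360000+0.072000=2.9520
k=5 load: inc=0.072000, refl=0.072000·1.000000=0.0720; V=2.880000+0.072000+0.072000=3.0240
k=6 src: inc=0.072000, refl=0.072000·-0.200000=-0.0144; V=2.952000+0.072000+-0.014400=3.0096
k=7 load: inc=-0.014400, refl=-0.014400·1.000000=-0.0144; V=3.024000+-0.014400+-0.014400=2.9952

0 0 source 1.8000
1 4 load 3.6000
2 8 source 3.2400
3 12 load 2.8800
4 16 source 2.9520
5 20 load 3.0240
6 24 source 3.0096
7 28 load 2.9952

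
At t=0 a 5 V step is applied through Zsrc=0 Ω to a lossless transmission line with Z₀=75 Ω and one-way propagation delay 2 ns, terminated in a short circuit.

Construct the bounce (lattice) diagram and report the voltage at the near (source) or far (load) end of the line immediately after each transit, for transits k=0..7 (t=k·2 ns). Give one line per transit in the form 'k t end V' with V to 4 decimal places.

Γ_L=-1.000000, Γ_S=-1.000000; launch V₁=5·75/75=5.000000
k=0 src: V=5.0000
k=1 load: inc=5.000000, refl=5.000000·-1.000000=-5.0000; V=0.000000+5.000000+-5.000000=0.0000
k=2 src: inc=-5.000000, refl=-5.000000·-1.000000=5.0000; V=5.000000+-5.000000+5.000000=5.0000
k=3 load: inc=5.000000, refl=5.000000·-1.000000=-5.0000; V=0.000000+5.000000+-5.000000=0.0000
k=4 src: inc=-5.000000, refl=-5.000000·-1.000000=5.0000; V=5.000000+-5.000000+5.000000=5.0000
k=5 load: inc=5.000000, refl=5.000000·-1.000000=-5.0000; V=0.000000+5.000000+-5.000000=0.0000
k=6 src: inc=-5.000000, refl=-5.000000·-1.000000=5.0000; V=5.000000+-5.000000+5.000000=5.0000
k=7 load: inc=5.000000, refl=5.000000·-1.000000=-5.0000; V=0.000000+5.000000+-5.000000=0.0000

0 0 source 5.0000
1 2 load 0.0000
2 4 source 5.0000
3 6 load 0.0000
4 8 source 5.0000
5 10 load 0.0000
6 12 source 5.0000
7 14 load 0.0000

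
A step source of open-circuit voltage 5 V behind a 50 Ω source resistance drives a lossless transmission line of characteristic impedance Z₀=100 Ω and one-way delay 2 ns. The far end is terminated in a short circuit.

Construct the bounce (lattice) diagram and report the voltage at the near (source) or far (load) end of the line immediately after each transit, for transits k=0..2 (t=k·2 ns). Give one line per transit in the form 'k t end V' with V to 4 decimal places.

0 0 source 3.3333
1 2 load 0.0000
2 4 source 1.1111

Γ_L=-1.000000, Γ_S=-0.333333; launch V₁=5·100/150=3.333333
k=0 src: V=3.3333
k=1 load: inc=3.333333, refl=3.333333·-1.000000=-3.3333; V=0.000000+3.333333+-3.333333=0.0000
k=2 src: inc=-3.333333, refl=-3.333333·-0.333333=1.1111; V=3.333333+-3.333333+1.111111=1.1111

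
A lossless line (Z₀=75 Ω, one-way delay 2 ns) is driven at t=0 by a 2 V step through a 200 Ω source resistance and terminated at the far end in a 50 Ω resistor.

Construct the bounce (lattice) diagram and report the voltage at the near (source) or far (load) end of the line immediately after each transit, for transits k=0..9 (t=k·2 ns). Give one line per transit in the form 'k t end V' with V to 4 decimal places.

0 0 source 0.5455
1 2 load 0.4364
2 4 source 0.3868
3 6 load 0.3967
4 8 source 0.4012
5 10 load 0.4003
6 12 source 0.3999
7 14 load 0.4000
8 16 source 0.4000
9 18 load 0.4000

Γ_L=-0.200000, Γ_S=0.454545; launch V₁=2·75/275=0.545455
k=0 src: V=0.5455
k=1 load: inc=0.545455, refl=0.545455·-0.200000=-0.1091; V=0.000000+0.545455+-0.109091=0.4364
k=2 src: inc=-0.109091, refl=-0.109091·0.454545=-0.0496; V=0.545455+-0.109091+-0.049587=0.3868
k=3 load: inc=-0.049587, refl=-0.049587·-0.200000=0.0099; V=0.436364+-0.049587+0.009917=0.3967
k=4 src: inc=0.009917, refl=0.009917·0.454545=0.0045; V=0.386777+0.009917+0.004508=0.4012
k=5 load: inc=0.004508, refl=0.004508·-0.200000=-0.0009; V=0.396694+0.004508+-0.000902=0.4003
k=6 src: inc=-0.000902, refl=-0.000902·0.454545=-0.0004; V=0.401202+-0.000902+-0.000410=0.3999
k=7 load: inc=-0.000410, refl=-0.000410·-0.200000=0.0001; V=0.400301+-0.000410+0.000082=0.4000
k=8 src: inc=0.000082, refl=0.000082·0.454545=0.0000; V=0.399891+0.000082+0.000037=0.4000
k=9 load: inc=0.000037, refl=0.000037·-0.200000=-0.0000; V=0.399973+0.000037+-0.000007=0.4000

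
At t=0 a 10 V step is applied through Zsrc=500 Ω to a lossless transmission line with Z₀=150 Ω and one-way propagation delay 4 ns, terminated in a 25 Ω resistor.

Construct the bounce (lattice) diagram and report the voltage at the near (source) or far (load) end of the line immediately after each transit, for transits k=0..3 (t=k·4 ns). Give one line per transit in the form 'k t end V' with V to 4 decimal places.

Γ_L=-0.714286, Γ_S=0.538462; launch V₁=10·150/650=2.307692
k=0 src: V=2.3077
k=1 load: inc=2.307692, refl=2.307692·-0.714286=-1.6484; V=0.000000+2.307692+-1.648352=0.6593
k=2 src: inc=-1.648352, refl=-1.648352·0.538462=-0.8876; V=2.307692+-1.648352+-0.887574=-0.2282
k=3 load: inc=-0.887574, refl=-0.887574·-0.714286=0.6340; V=0.659341+-0.887574+0.633981=0.4057

0 0 source 2.3077
1 4 load 0.6593
2 8 source -0.2282
3 12 load 0.4057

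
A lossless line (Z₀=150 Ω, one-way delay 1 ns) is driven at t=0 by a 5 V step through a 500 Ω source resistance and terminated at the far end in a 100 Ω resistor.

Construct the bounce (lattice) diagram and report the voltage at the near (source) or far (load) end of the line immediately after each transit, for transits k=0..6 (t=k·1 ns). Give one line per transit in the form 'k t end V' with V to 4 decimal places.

0 0 source 1.1538
1 1 load 0.9231
2 2 source 0.7988
3 3 load 0.8237
4 4 source 0.8371
5 5 load 0.8344
6 6 source 0.8329

Γ_L=-0.200000, Γ_S=0.538462; launch V₁=5·150/650=1.153846
k=0 src: V=1.1538
k=1 load: inc=1.153846, refl=1.153846·-0.200000=-0.2308; V=0.000000+1.153846+-0.230769=0.9231
k=2 src: inc=-0.230769, refl=-0.230769·0.538462=-0.1243; V=1.153846+-0.230769+-0.124260=0.7988
k=3 load: inc=-0.124260, refl=-0.124260·-0.200000=0.0249; V=0.923077+-0.124260+0.024852=0.8237
k=4 src: inc=0.024852, refl=0.024852·0.538462=0.0134; V=0.798817+0.024852+0.013382=0.8371
k=5 load: inc=0.013382, refl=0.013382·-0.200000=-0.0027; V=0.823669+0.013382+-0.002676=0.8344
k=6 src: inc=-0.002676, refl=-0.002676·0.538462=-0.0014; V=0.837051+-0.002676+-0.001441=0.8329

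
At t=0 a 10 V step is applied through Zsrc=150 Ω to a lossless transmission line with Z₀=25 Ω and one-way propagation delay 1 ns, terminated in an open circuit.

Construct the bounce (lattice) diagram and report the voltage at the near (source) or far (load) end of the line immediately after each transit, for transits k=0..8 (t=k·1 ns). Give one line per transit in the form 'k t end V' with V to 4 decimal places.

0 0 source 1.4286
1 1 load 2.8571
2 2 source 3.8776
3 3 load 4.8980
4 4 source 5.6268
5 5 load 6.3557
6 6 source 6.8763
7 7 load 7.3969
8 8 source 7.7688

Γ_L=1.000000, Γ_S=0.714286; launch V₁=10·25/175=1.428571
k=0 src: V=1.4286
k=1 load: inc=1.428571, refl=1.428571·1.000000=1.4286; V=0.000000+1.428571+1.428571=2.8571
k=2 src: inc=1.428571, refl=1.428571·0.714286=1.0204; V=1.428571+1.428571+1.020408=3.8776
k=3 load: inc=1.020408, refl=1.020408·1.000000=1.0204; V=2.857143+1.020408+1.020408=4.8980
k=4 src: inc=1.020408, refl=1.020408·0.714286=0.7289; V=3.877551+1.020408+0.728863=5.6268
k=5 load: inc=0.728863, refl=0.728863·1.000000=0.7289; V=4.897959+0.728863+0.728863=6.3557
k=6 src: inc=0.728863, refl=0.728863·0.714286=0.5206; V=5.626822+0.728863+0.520616=6.8763
k=7 load: inc=0.520616, refl=0.520616·1.000000=0.5206; V=6.355685+0.520616+0.520616=7.3969
k=8 src: inc=0.520616, refl=0.520616·0.714286=0.3719; V=6.876302+0.520616+0.371869=7.7688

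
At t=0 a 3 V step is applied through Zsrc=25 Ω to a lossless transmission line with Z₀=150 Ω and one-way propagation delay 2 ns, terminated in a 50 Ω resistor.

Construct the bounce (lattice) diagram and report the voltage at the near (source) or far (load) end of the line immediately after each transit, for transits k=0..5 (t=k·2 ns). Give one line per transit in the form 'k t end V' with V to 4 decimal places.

Γ_L=-0.500000, Γ_S=-0.714286; launch V₁=3·150/175=2.571429
k=0 src: V=2.5714
k=1 load: inc=2.571429, refl=2.571429·-0.500000=-1.2857; V=0.000000+2.571429+-1.285714=1.2857
k=2 src: inc=-1.285714, refl=-1.285714·-0.714286=0.9184; V=2.571429+-1.285714+0.918367=2.2041
k=3 load: inc=0.918367, refl=0.918367·-0.500000=-0.4592; V=1.285714+0.918367+-0.459184=1.7449
k=4 src: inc=-0.459184, refl=-0.459184·-0.714286=0.3280; V=2.204082+-0.459184+0.327988=2.0729
k=5 load: inc=0.327988, refl=0.327988·-0.500000=-0.1640; V=1.744898+0.327988+-0.163994=1.9089

0 0 source 2.5714
1 2 load 1.2857
2 4 source 2.2041
3 6 load 1.7449
4 8 source 2.0729
5 10 load 1.9089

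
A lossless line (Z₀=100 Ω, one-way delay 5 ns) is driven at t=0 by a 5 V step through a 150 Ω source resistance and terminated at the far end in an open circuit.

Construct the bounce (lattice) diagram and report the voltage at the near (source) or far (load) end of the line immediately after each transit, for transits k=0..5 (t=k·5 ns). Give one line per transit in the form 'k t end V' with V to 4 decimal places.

0 0 source 2.0000
1 5 load 4.0000
2 10 source 4.4000
3 15 load 4.8000
4 20 source 4.8800
5 25 load 4.9600

Γ_L=1.000000, Γ_S=0.200000; launch V₁=5·100/250=2.000000
k=0 src: V=2.0000
k=1 load: inc=2.000000, refl=2.000000·1.000000=2.0000; V=0.000000+2.000000+2.000000=4.0000
k=2 src: inc=2.000000, refl=2.000000·0.200000=0.4000; V=2.000000+2.000000+0.400000=4.4000
k=3 load: inc=0.400000, refl=0.400000·1.000000=0.4000; V=4.000000+0.400000+0.400000=4.8000
k=4 src: inc=0.400000, refl=0.400000·0.200000=0.0800; V=4.400000+0.400000+0.080000=4.8800
k=5 load: inc=0.080000, refl=0.080000·1.000000=0.0800; V=4.800000+0.080000+0.080000=4.9600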